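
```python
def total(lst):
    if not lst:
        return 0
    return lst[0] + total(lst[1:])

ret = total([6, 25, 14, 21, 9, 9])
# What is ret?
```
Call trace:
total(lst=[6, 25, 14, 21, 9, 9])
  total(lst=[25, 14, 21, 9, 9])
    total(lst=[14, 21, 9, 9])
      total(lst=[21, 9, 9])
        total(lst=[9, 9])
          total(lst=[9])
            total(lst=[])
            -> return 0
          -> return 9
        -> return 18
      -> return 39
    -> return 53
  -> return 78
-> return 84

Final answer: 84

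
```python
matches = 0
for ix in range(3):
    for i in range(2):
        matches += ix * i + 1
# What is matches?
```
Trace:
  matches=0
  matches=1, ix=0, i=0
  matches=2, ix=0, i=1
  matches=3, ix=1, i=0
  matches=5, ix=1, i=1
  matches=6, ix=2, i=0
  matches=9, ix=2, i=1

Final answer: 9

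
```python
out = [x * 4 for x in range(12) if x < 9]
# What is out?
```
Trace:
  x=0
  x=1
  x=2
  x=3
  x=4
  x=5
  x=6
  x=7
  x=8
  x=9
  x=10
  x=11
  out=[0, 4, 8, 12, 16, 20, 24, 28, 32]

Final answer: [0, 4, 8, 12, 16, 20, 24, 28, 32]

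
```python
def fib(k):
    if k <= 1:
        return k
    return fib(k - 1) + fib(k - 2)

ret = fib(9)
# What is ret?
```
Call trace (a repeated sub-call is expanded the first time; later identical calls just restate its return value):
fib(k=9)
  fib(k=8)
    fib(k=7)
      fib(k=6)
        fib(k=5)
          fib(k=4)
            fib(k=3)
              fib(k=2)
                fib(k=1)
                -> return 1
                fib(k=0)
                -> return 0
              -> return 1
              fib(k=1)
              -> return 1
            -> return 2
            fib(k=2) -> return 1  (same call as traced above)
          -> return 3
          fib(k=3) -> return 2  (same call as traced above)
        -> return 5
        fib(k=4) -> return 3  (same call as traced above)
      -> return 8
      fib(k=5) -> return 5  (same call as traced above)
    -> return 13
    fib(k=6) -> return 8  (same call as traced above)
  -> return 21
  fib(k=7) -> return 13  (same call as traced above)
-> return 34

Final answer: 34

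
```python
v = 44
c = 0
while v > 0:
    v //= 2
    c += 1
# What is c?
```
Trace:
  v=44
  v=44, c=0
  v=22, c=1
  v=11, c=2
  v=5, c=3
  v=2, c=4
  v=1, c=5
  v=0, c=6

Final answer: 6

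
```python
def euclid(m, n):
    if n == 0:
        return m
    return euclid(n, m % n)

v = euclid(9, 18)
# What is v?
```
Call trace:
euclid(m=9, n=18)
  euclid(m=18, n=9)
    euclid(m=9, n=0)
    -> return 9
  -> return 9
-> return 9

Final answer: 9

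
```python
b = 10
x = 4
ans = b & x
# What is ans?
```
Trace:
  b=10
  b=10, x=4
  b=10, x=4, ans=0

Final answer: 0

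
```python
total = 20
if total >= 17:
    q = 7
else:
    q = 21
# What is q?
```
Trace:
  total=20
  total=20, q=7

Final answer: 7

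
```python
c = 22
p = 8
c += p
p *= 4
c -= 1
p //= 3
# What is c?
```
Trace:
  c=22
  c=22, p=8
  c=30, p=8
  c=30, p=32
  c=29, p=32
  c=29, p=10

Final answer: 29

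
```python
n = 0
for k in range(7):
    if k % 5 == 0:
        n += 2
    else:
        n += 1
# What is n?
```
Trace:
  n=0
  n=2, k=0
  n=3, k=1
  n=4, k=2
  n=5, k=3
  n=6, k=4
  n=8, k=5
  n=9, k=6

Final answer: 9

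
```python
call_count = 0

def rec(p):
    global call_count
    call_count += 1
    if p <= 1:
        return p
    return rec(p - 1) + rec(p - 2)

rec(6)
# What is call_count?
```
Call trace (a repeated sub-call is expanded the first time; later identical calls just restate its return value):
rec(p=6)
  rec(p=5)
    rec(p=4)
      rec(p=3)
        rec(p=2)
          rec(p=1)
          -> return 1
          rec(p=0)
          -> return 0
        -> return 1
        rec(p=1)
        -> return 1
      -> return 2
      rec(p=2) -> return 1  (same call as traced above)
    -> return 3
    rec(p=3) -> return 2  (same call as traced above)
  -> return 5
  rec(p=4) -> return 3  (same call as traced above)
-> return 8

call_count is incremented once per call, so count the calls in each subtree. Let C(p) = number of calls made by rec(p).
C(0) = C(1) = 1 (base case, no recursion); C(p) = 1 + C(p - 1) + C(p - 2) otherwise.
C(2) = 1 + C(1) + C(0) = 1 + 1 + 1 = 3
C(3) = 1 + C(2) + C(1) = 1 + 3 + 1 = 5
C(4) = 1 + C(3) + C(2) = 1 + 5 + 3 = 9
C(5) = 1 + C(4) + C(3) = 1 + 9 + 5 = 15
C(6) = 1 + C(5) + C(4) = 1 + 15 + 9 = 25
call_count = C(6) = 25

Final answer: 25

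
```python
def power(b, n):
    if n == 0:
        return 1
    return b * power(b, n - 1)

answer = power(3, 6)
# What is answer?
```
Call trace:
power(b=3, n=6)
  power(b=3, n=5)
    power(b=3, n=4)
      power(b=3, n=3)
        power(b=3, n=2)
          power(b=3, n=1)
            power(b=3, n=0)
            -> return 1
          -> return 3
        -> return 9
      -> return 27
    -> return 81
  -> return 243
-> return 729

Final answer: 729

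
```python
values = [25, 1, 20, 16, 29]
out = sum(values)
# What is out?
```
Trace:
  values=[25, 1, 20, 16, 29]
  values=[25, 1, 20, 16, 29], out=91

Final answer: 91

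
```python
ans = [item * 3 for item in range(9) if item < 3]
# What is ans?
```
Trace:
  item=0
  item=1
  item=2
  item=3
  item=4
  item=5
  item=6
  item=7
  item=8
  ans=[0, 3, 6]

Final answer: [0, 3, 6]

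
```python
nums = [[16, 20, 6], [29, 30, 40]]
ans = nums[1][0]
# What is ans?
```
Trace:
  nums=[[16, 20, 6], [29, 30, 40]]
  nums=[[16, 20, 6], [29, 30, 40]], ans=29

Final answer: 29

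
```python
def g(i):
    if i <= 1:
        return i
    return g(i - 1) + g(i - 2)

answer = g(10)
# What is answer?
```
Call trace (a repeated sub-call is expanded the first time; later identical calls just restate its return value):
g(i=10)
  g(i=9)
    g(i=8)
      g(i=7)
        g(i=6)
          g(i=5)
            g(i=4)
              g(i=3)
                g(i=2)
                  g(i=1)
                  -> return 1
                  g(i=0)
                  -> return 0
                -> return 1
                g(i=1)
                -> return 1
              -> return 2
              g(i=2) -> return 1  (same call as traced above)
            -> return 3
            g(i=3) -> return 2  (same call as traced above)
          -> return 5
          g(i=4) -> return 3  (same call as traced above)
        -> return 8
        g(i=5) -> return 5  (same call as traced above)
      -> return 13
      g(i=6) -> return 8  (same call as traced above)
    -> return 21
    g(i=7) -> return 13  (same call as traced above)
  -> return 34
  g(i=8) -> return 21  (same call as traced above)
-> return 55

Final answer: 55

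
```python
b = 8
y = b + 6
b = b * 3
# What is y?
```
Trace:
  b=8
  b=8, y=14
  b=24, y=14

Final answer: 14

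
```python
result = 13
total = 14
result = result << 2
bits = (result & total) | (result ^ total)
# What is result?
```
Trace:
  result=13
  result=13, total=14
  result=52, total=14
  result=52, total=14, bits=62

Final answer: 52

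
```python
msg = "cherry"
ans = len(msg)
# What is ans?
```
Trace:
  msg='cherry'
  msg='cherry', ans=6

Final answer: 6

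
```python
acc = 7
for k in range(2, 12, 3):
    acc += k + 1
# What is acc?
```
Trace:
  acc=7
  acc=10, k=2
  acc=16, k=5
  acc=25, k=8
  acc=37, k=11

Final answer: 37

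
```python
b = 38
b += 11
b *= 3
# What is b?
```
Trace:
  b=38
  b=49
  b=147

Final answer: 147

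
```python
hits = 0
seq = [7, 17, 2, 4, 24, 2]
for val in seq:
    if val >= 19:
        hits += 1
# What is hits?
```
Trace:
  hits=0
  hits=0, val=7
  hits=0, val=17
  hits=0, val=2
  hits=0, val=4
  hits=1, val=24
  hits=1, val=2

Final answer: 1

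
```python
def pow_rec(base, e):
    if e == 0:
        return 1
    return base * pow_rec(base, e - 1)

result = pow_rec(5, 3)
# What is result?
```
Call trace:
pow_rec(base=5, e=3)
  pow_rec(base=5, e=2)
    pow_rec(base=5, e=1)
      pow_rec(base=5, e=0)
      -> return 1
    -> return 5
  -> return 25
-> return 125

Final answer: 125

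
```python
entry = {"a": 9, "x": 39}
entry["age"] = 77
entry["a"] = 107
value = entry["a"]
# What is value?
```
Trace:
  entry={'a': 9, 'x': 39}
  entry={'a': 9, 'x': 39, 'age': 77}
  entry={'a': 107, 'x': 39, 'age': 77}
  entry={'a': 107, 'x': 39, 'age': 77}, value=107

Final answer: 107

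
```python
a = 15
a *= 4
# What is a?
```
Trace:
  a=15
  a=60

Final answer: 60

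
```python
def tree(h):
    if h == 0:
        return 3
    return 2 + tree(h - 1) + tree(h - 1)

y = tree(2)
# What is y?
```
Call trace (a repeated sub-call is expanded the first time; later identical calls just restate its return value):
tree(h=2)
  tree(h=1)
    tree(h=0)
    -> return 3
    tree(h=0)
    -> return 3
  -> return 8
  tree(h=1) -> return 8  (same call as traced above)
-> return 18

Final answer: 18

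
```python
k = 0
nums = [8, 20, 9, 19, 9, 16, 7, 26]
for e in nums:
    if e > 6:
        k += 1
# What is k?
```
Trace:
  k=0
  k=1, e=8
  k=2, e=20
  k=3, e=9
  k=4, e=19
  k=5, e=9
  k=6, e=16
  k=7, e=7
  k=8, e=26

Final answer: 8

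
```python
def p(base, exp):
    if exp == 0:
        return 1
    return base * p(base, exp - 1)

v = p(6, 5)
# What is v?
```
Call trace:
p(base=6, exp=5)
  p(base=6, exp=4)
    p(base=6, exp=3)
      p(base=6, exp=2)
        p(base=6, exp=1)
          p(base=6, exp=0)
          -> return 1
        -> return 6
      -> return 36
    -> return 216
  -> return 1296
-> return 7776

Final answer: 7776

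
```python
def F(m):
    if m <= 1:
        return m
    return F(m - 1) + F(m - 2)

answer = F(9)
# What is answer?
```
Call trace (a repeated sub-call is expanded the first time; later identical calls just restate its return value):
F(m=9)
  F(m=8)
    F(m=7)
      F(m=6)
        F(m=5)
          F(m=4)
            F(m=3)
              F(m=2)
                F(m=1)
                -> return 1
                F(m=0)
                -> return 0
              -> return 1
              F(m=1)
              -> return 1
            -> return 2
            F(m=2) -> return 1  (same call as traced above)
          -> return 3
          F(m=3) -> return 2  (same call as traced above)
        -> return 5
        F(m=4) -> return 3  (same call as traced above)
      -> return 8
      F(m=5) -> return 5  (same call as traced above)
    -> return 13
    F(m=6) -> return 8  (same call as traced above)
  -> return 21
  F(m=7) -> return 13  (same call as traced above)
-> return 34

Final answer: 34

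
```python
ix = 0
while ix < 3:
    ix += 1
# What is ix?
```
Trace:
  ix=0
  ix=1
  ix=2
  ix=3

Final answer: 3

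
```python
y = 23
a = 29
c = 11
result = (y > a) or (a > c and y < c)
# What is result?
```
Trace:
  y=23
  y=23, a=29
  y=23, a=29, c=11
  y=23, a=29, c=11, result=False

Final answer: False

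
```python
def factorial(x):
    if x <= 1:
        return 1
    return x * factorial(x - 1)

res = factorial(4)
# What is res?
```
Call trace:
factorial(x=4)
  factorial(x=3)
    factorial(x=2)
      factorial(x=1)
      -> return 1
    -> return 2
  -> return 6
-> return 24

Final answer: 24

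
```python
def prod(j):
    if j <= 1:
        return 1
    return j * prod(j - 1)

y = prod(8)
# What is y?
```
Call trace:
prod(j=8)
  prod(j=7)
    prod(j=6)
      prod(j=5)
        prod(j=4)
          prod(j=3)
            prod(j=2)
              prod(j=1)
              -> return 1
            -> return 2
          -> return 6
        -> return 24
      -> return 120
    -> return 720
  -> return 5040
-> return 40320

Final answer: 40320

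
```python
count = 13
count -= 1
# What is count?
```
Trace:
  count=13
  count=12

Final answer: 12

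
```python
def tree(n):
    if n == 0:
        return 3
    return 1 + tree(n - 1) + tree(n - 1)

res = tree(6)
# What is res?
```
Call trace (a repeated sub-call is expanded the first time; later identical calls just restate its return value):
tree(n=6)
  tree(n=5)
    tree(n=4)
      tree(n=3)
        tree(n=2)
          tree(n=1)
            tree(n=0)
            -> return 3
            tree(n=0)
            -> return 3
          -> return 7
          tree(n=1) -> return 7  (same call as traced above)
        -> return 15
        tree(n=2) -> return 15  (same call as traced above)
      -> return 31
      tree(n=3) -> return 31  (same call as traced above)
    -> return 63
    tree(n=4) -> return 63  (same call as traced above)
  -> return 127
  tree(n=5) -> return 127  (same call as traced above)
-> return 255

Final answer: 255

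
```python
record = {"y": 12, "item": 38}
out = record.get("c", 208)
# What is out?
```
Trace:
  record={'y': 12, 'item': 38}
  record={'y': 12, 'item': 38}, out=208

Final answer: 208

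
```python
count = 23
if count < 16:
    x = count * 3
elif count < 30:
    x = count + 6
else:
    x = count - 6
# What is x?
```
Trace:
  count=23
  count=23, x=29

Final answer: 29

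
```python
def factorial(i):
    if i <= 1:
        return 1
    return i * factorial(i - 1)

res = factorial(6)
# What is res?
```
Call trace:
factorial(i=6)
  factorial(i=5)
    factorial(i=4)
      factorial(i=3)
        factorial(i=2)
          factorial(i=1)
          -> return 1
        -> return 2
      -> return 6
    -> return 24
  -> return 120
-> return 720

Final answer: 720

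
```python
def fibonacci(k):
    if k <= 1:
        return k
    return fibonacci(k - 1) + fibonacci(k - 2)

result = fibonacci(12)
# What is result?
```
Call trace (a repeated sub-call is expanded the first time; later identical calls just restate its return value):
fibonacci(k=12)
  fibonacci(k=11)
    fibonacci(k=10)
      fibonacci(k=9)
        fibonacci(k=8)
          fibonacci(k=7)
            fibonacci(k=6)
              fibonacci(k=5)
                fibonacci(k=4)
                  fibonacci(k=3)
                    fibonacci(k=2)
                      fibonacci(k=1)
                      -> return 1
                      fibonacci(k=0)
                      -> return 0
                    -> return 1
                    fibonacci(k=1)
                    -> return 1
                  -> return 2
                  fibonacci(k=2) -> return 1  (same call as traced above)
                -> return 3
                fibonacci(k=3) -> return 2  (same call as traced above)
              -> return 5
              fibonacci(k=4) -> return 3  (same call as traced above)
            -> return 8
            fibonacci(k=5) -> return 5  (same call as traced above)
          -> return 13
          fibonacci(k=6) -> return 8  (same call as traced above)
        -> return 21
        fibonacci(k=7) -> return 13  (same call as traced above)
      -> return 34
      fibonacci(k=8) -> return 21  (same call as traced above)
    -> return 55
    fibonacci(k=9) -> return 34  (same call as traced above)
  -> return 89
  fibonacci(k=10) -> return 55  (same call as traced above)
-> return 144

Final answer: 144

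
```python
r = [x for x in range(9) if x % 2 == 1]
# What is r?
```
Trace:
  x=0
  x=1
  x=2
  x=3
  x=4
  x=5
  x=6
  x=7
  x=8
  r=[1, 3, 5, 7]

Final answer: [1, 3, 5, 7]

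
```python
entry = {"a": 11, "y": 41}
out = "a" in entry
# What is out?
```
Trace:
  entry={'a': 11, 'y': 41}
  entry={'a': 11, 'y': 41}, out=True

Final answer: True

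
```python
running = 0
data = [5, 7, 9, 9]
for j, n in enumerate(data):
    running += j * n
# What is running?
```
Trace:
  running=0
  running=0, j=0, n=5
  running=7, j=1, n=7
  running=25, j=2, n=9
  running=52, j=3, n=9

Final answer: 52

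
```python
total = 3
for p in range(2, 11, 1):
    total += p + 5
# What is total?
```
Trace:
  total=3
  total=10, p=2
  total=18, p=3
  total=27, p=4
  total=37, p=5
  total=48, p=6
  total=60, p=7
  total=73, p=8
  total=87, p=9
  total=102, p=10

Final answer: 102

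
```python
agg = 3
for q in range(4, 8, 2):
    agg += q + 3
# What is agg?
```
Trace:
  agg=3
  agg=10, q=4
  agg=19, q=6

Final answer: 19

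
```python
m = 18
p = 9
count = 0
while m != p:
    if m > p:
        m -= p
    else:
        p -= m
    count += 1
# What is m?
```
Trace:
  m=18
  m=18, p=9
  m=18, p=9, count=0
  m=9, p=9, count=1

Final answer: 9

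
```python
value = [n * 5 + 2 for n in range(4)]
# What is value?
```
Trace:
  n=0
  n=1
  n=2
  n=3
  value=[2, 7, 12, 17]

Final answer: [2, 7, 12, 17]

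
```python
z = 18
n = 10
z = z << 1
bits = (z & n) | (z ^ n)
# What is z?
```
Trace:
  z=18
  z=18, n=10
  z=36, n=10
  z=36, n=10, bits=46

Final answer: 36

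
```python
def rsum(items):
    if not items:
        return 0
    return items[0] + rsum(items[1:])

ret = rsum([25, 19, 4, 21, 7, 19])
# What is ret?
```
Call trace:
rsum(items=[25, 19, 4, 21, 7, 19])
  rsum(items=[19, 4, 21, 7, 19])
    rsum(items=[4, 21, 7, 19])
      rsum(items=[21, 7, 19])
        rsum(items=[7, 19])
          rsum(items=[19])
            rsum(items=[])
            -> return 0
          -> return 19
        -> return 26
      -> return 47
    -> return 51
  -> return 70
-> return 95

Final answer: 95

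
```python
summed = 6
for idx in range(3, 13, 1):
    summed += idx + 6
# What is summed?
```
Trace:
  summed=6
  summed=15, idx=3
  summed=25, idx=4
  summed=36, idx=5
  summed=48, idx=6
  summed=61, idx=7
  summed=75, idx=8
  summed=90, idx=9
  summed=106, idx=10
  summed=123, idx=11
  summed=141, idx=12

Final answer: 141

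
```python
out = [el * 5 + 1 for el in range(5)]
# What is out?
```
Trace:
  el=0
  el=1
  el=2
  el=3
  el=4
  out=[1, 6, 11, 16, 21]

Final answer: [1, 6, 11, 16, 21]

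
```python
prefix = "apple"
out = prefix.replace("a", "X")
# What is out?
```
Trace:
  prefix='apple'
  prefix='apple', out='Xpple'

Final answer: 'Xpple'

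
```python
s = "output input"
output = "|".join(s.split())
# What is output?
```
Trace:
  s='output input'
  s='output input', output='output|input'

Final answer: 'output|input'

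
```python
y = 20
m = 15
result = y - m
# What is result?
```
Trace:
  y=20
  y=20, m=15
  y=20, m=15, result=5

Final answer: 5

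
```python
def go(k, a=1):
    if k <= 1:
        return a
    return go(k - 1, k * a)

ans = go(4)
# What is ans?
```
Call trace:
go(k=4, a=1)
  go(k=3, a=4)
    go(k=2, a=12)
      go(k=1, a=24)
      -> return 24
    -> return 24
  -> return 24
-> return 24

Final answer: 24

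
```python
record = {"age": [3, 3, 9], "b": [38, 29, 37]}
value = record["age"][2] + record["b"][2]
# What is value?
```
Trace:
  record={'age': [3, 3, 9], 'b': [38, 29, 37]}
  record={'age': [3, 3, 9], 'b': [38, 29, 37]}, value=46

Final answer: 46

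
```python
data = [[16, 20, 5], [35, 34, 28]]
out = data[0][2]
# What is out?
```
Trace:
  data=[[16, 20, 5], [35, 34, 28]]
  data=[[16, 20, 5], [35, 34, 28]], out=5

Final answer: 5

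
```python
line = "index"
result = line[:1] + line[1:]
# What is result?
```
Trace:
  line='index'
  line='index', result='index'

Final answer: 'index'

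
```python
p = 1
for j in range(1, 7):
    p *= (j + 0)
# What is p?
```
Trace:
  p=1
  p=1, j=1
  p=2, j=2
  p=6, j=3
  p=24, j=4
  p=120, j=5
  p=720, j=6

Final answer: 720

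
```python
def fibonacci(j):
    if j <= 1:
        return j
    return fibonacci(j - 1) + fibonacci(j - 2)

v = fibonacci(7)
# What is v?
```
Call trace (a repeated sub-call is expanded the first time; later identical calls just restate its return value):
fibonacci(j=7)
  fibonacci(j=6)
    fibonacci(j=5)
      fibonacci(j=4)
        fibonacci(j=3)
          fibonacci(j=2)
            fibonacci(j=1)
            -> return 1
            fibonacci(j=0)
            -> return 0
          -> return 1
          fibonacci(j=1)
          -> return 1
        -> return 2
        fibonacci(j=2) -> return 1  (same call as traced above)
      -> return 3
      fibonacci(j=3) -> return 2  (same call as traced above)
    -> return 5
    fibonacci(j=4) -> return 3  (same call as traced above)
  -> return 8
  fibonacci(j=5) -> return 5  (same call as traced above)
-> return 13

Final answer: 13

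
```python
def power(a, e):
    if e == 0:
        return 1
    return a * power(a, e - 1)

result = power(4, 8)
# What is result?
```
Call trace:
power(a=4, e=8)
  power(a=4, e=7)
    power(a=4, e=6)
      power(a=4, e=5)
        power(a=4, e=4)
          power(a=4, e=3)
            power(a=4, e=2)
              power(a=4, e=1)
                power(a=4, e=0)
                -> return 1
              -> return 4
            -> return 16
          -> return 64
        -> return 256
      -> return 1024
    -> return 4096
  -> return 16384
-> return 65536

Final answer: 65536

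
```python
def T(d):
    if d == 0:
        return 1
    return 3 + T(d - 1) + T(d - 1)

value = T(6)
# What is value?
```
Call trace (a repeated sub-call is expanded the first time; later identical calls just restate its return value):
T(d=6)
  T(d=5)
    T(d=4)
      T(d=3)
        T(d=2)
          T(d=1)
            T(d=0)
            -> return 1
            T(d=0)
            -> return 1
          -> return 5
          T(d=1) -> return 5  (same call as traced above)
        -> return 13
        T(d=2) -> return 13  (same call as traced above)
      -> return 29
      T(d=3) -> return 29  (same call as traced above)
    -> return 61
    T(d=4) -> return 61  (same call as traced above)
  -> return 125
  T(d=5) -> return 125  (same call as traced above)
-> return 253

Final answer: 253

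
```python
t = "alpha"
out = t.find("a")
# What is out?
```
Trace:
  t='alpha'
  t='alpha', out=0

Final answer: 0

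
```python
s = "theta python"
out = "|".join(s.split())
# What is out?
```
Trace:
  s='theta python'
  s='theta python', out='theta|python'

Final answer: 'theta|python'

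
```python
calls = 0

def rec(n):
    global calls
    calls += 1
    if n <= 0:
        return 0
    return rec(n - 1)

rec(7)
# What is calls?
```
Call trace:
rec(n=7)
  rec(n=6)
    rec(n=5)
      rec(n=4)
        rec(n=3)
          rec(n=2)
            rec(n=1)
              rec(n=0)
              -> return 0
            -> return 0
          -> return 0
        -> return 0
      -> return 0
    -> return 0
  -> return 0
-> return 0

calls is incremented once per call. rec is entered once for each n = 7, 6, 5, 4, 3, 2, 1, 0 (the n <= 0 call returns without recursing), i.e. 7 + 1 calls.
calls = 8

Final answer: 8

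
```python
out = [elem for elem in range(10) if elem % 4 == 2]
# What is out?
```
Trace:
  elem=0
  elem=1
  elem=2
  elem=3
  elem=4
  elem=5
  elem=6
  elem=7
  elem=8
  elem=9
  out=[2, 6]

Final answer: [2, 6]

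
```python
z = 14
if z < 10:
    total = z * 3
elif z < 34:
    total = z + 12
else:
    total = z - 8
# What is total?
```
Trace:
  z=14
  z=14, total=26

Final answer: 26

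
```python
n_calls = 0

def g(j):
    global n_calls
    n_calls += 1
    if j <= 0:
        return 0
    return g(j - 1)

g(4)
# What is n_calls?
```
Call trace:
g(j=4)
  g(j=3)
    g(j=2)
      g(j=1)
        g(j=0)
        -> return 0
      -> return 0
    -> return 0
  -> return 0
-> return 0

n_calls is incremented once per call. g is entered once for each j = 4, 3, 2, 1, 0 (the j <= 0 call returns without recursing), i.e. 4 + 1 calls.
n_calls = 5

Final answer: 5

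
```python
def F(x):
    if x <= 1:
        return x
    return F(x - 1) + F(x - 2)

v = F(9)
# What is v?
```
Call trace (a repeated sub-call is expanded the first time; later identical calls just restate its return value):
F(x=9)
  F(x=8)
    F(x=7)
      F(x=6)
        F(x=5)
          F(x=4)
            F(x=3)
              F(x=2)
                F(x=1)
                -> return 1
                F(x=0)
                -> return 0
              -> return 1
              F(x=1)
              -> return 1
            -> return 2
            F(x=2) -> return 1  (same call as traced above)
          -> return 3
          F(x=3) -> return 2  (same call as traced above)
        -> return 5
        F(x=4) -> return 3  (same call as traced above)
      -> return 8
      F(x=5) -> return 5  (same call as traced above)
    -> return 13
    F(x=6) -> return 8  (same call as traced above)
  -> return 21
  F(x=7) -> return 13  (same call as traced above)
-> return 34

Final answer: 34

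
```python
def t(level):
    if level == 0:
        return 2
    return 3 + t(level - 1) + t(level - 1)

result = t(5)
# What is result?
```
Call trace (a repeated sub-call is expanded the first time; later identical calls just restate its return value):
t(level=5)
  t(level=4)
    t(level=3)
      t(level=2)
        t(level=1)
          t(level=0)
          -> return 2
          t(level=0)
          -> return 2
        -> return 7
        t(level=1) -> return 7  (same call as traced above)
      -> return 17
      t(level=2) -> return 17  (same call as traced above)
    -> return 37
    t(level=3) -> return 37  (same call as traced above)
  -> return 77
  t(level=4) -> return 77  (same call as traced above)
-> return 157

Final answer: 157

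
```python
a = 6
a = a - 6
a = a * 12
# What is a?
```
Trace:
  a=6
  a=0
  a=0

Final answer: 0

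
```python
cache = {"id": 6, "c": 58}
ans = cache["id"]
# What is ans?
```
Trace:
  cache={'id': 6, 'c': 58}
  cache={'id': 6, 'c': 58}, ans=6

Final answer: 6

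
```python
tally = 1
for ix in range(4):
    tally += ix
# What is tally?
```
Trace:
  tally=1
  tally=1, ix=0
  tally=2, ix=1
  tally=4, ix=2
  tally=7, ix=3

Final answer: 7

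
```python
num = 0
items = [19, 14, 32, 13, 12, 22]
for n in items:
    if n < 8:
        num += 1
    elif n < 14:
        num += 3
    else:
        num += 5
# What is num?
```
Trace:
  num=0
  num=5, n=19
  num=10, n=14
  num=15, n=32
  num=18, n=13
  num=21, n=12
  num=26, n=22

Final answer: 26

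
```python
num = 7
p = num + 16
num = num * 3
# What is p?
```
Trace:
  num=7
  num=7, p=23
  num=21, p=23

Final answer: 23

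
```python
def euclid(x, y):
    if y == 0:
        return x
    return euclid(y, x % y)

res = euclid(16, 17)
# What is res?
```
Call trace:
euclid(x=16, y=17)
  euclid(x=17, y=16)
    euclid(x=16, y=1)
      euclid(x=1, y=0)
      -> return 1
    -> return 1
  -> return 1
-> return 1

Final answer: 1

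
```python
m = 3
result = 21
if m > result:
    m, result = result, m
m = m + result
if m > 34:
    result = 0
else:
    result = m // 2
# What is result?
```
Trace:
  m=3
  m=3, result=21
  m=3, result=21
  m=24, result=21
  m=24, result=12

Final answer: 12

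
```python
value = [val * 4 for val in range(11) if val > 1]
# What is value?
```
Trace:
  val=0
  val=1
  val=2
  val=3
  val=4
  val=5
  val=6
  val=7
  val=8
  val=9
  val=10
  value=[8, 12, 16, 20, 24, 28, 32, 36, 40]

Final answer: [8, 12, 16, 20, 24, 28, 32, 36, 40]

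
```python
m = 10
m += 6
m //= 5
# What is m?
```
Trace:
  m=10
  m=16
  m=3

Final answer: 3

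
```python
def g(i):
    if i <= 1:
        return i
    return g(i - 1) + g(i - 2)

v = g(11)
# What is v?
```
Call trace (a repeated sub-call is expanded the first time; later identical calls just restate its return value):
g(i=11)
  g(i=10)
    g(i=9)
      g(i=8)
        g(i=7)
          g(i=6)
            g(i=5)
              g(i=4)
                g(i=3)
                  g(i=2)
                    g(i=1)
                    -> return 1
                    g(i=0)
                    -> return 0
                  -> return 1
                  g(i=1)
                  -> return 1
                -> return 2
                g(i=2) -> return 1  (same call as traced above)
              -> return 3
              g(i=3) -> return 2  (same call as traced above)
            -> return 5
            g(i=4) -> return 3  (same call as traced above)
          -> return 8
          g(i=5) -> return 5  (same call as traced above)
        -> return 13
        g(i=6) -> return 8  (same call as traced above)
      -> return 21
      g(i=7) -> return 13  (same call as traced above)
    -> return 34
    g(i=8) -> return 21  (same call as traced above)
  -> return 55
  g(i=9) -> return 34  (same call as traced above)
-> return 89

Final answer: 89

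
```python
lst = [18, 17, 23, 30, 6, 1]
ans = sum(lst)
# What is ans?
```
Trace:
  lst=[18, 17, 23, 30, 6, 1]
  lst=[18, 17, 23, 30, 6, 1], ans=95

Final answer: 95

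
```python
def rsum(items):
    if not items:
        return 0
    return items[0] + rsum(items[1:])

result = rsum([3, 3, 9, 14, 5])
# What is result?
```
Call trace:
rsum(items=[3, 3, 9, 14, 5])
  rsum(items=[3, 9, 14, 5])
    rsum(items=[9, 14, 5])
      rsum(items=[14, 5])
        rsum(items=[5])
          rsum(items=[])
          -> return 0
        -> return 5
      -> return 19
    -> return 28
  -> return 31
-> return 34

Final answer: 34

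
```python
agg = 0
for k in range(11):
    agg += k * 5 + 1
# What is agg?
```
Trace:
  agg=0
  agg=1, k=0
  agg=7, k=1
  agg=18, k=2
  agg=34, k=3
  agg=55, k=4
  agg=81, k=5
  agg=112, k=6
  agg=148, k=7
  agg=189, k=8
  agg=235, k=9
  agg=286, k=10

Final answer: 286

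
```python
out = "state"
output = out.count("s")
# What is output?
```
Trace:
  out='state'
  out='state', output=1

Final answer: 1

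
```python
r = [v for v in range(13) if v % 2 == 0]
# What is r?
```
Trace:
  v=0
  v=1
  v=2
  v=3
  v=4
  v=5
  v=6
  v=7
  v=8
  v=9
  v=10
  v=11
  v=12
  r=[0, 2, 4, 6, 8, 10, 12]

Final answer: [0, 2, 4, 6, 8, 10, 12]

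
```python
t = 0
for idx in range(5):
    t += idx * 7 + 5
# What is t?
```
Trace:
  t=0
  t=5, idx=0
  t=17, idx=1
  t=36, idx=2
  t=62, idx=3
  t=95, idx=4

Final answer: 95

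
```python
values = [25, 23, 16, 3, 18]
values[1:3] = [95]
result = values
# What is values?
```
Trace:
  values=[25, 23, 16, 3, 18]
  values=[25, 95, 3, 18]
  values=[25, 95, 3, 18], result=[25, 95, 3, 18]

Final answer: [25, 95, 3, 18]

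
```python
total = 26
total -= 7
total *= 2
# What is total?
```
Trace:
  total=26
  total=19
  total=38

Final answer: 38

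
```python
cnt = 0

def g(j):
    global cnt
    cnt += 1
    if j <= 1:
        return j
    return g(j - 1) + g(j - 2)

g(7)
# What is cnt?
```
Call trace (a repeated sub-call is expanded the first time; later identical calls just restate its return value):
g(j=7)
  g(j=6)
    g(j=5)
      g(j=4)
        g(j=3)
          g(j=2)
            g(j=1)
            -> return 1
            g(j=0)
            -> return 0
          -> return 1
          g(j=1)
          -> return 1
        -> return 2
        g(j=2) -> return 1  (same call as traced above)
      -> return 3
      g(j=3) -> return 2  (same call as traced above)
    -> return 5
    g(j=4) -> return 3  (same call as traced above)
  -> return 8
  g(j=5) -> return 5  (same call as traced above)
-> return 13

cnt is incremented once per call, so count the calls in each subtree. Let C(j) = number of calls made by g(j).
C(0) = C(1) = 1 (base case, no recursion); C(j) = 1 + C(j - 1) + C(j - 2) otherwise.
C(2) = 1 + C(1) + C(0) = 1 + 1 + 1 = 3
C(3) = 1 + C(2) + C(1) = 1 + 3 + 1 = 5
C(4) = 1 + C(3) + C(2) = 1 + 5 + 3 = 9
C(5) = 1 + C(4) + C(3) = 1 + 9 + 5 = 15
C(6) = 1 + C(5) + C(4) = 1 + 15 + 9 = 25
C(7) = 1 + C(6) + C(5) = 1 + 25 + 15 = 41
cnt = C(7) = 41

Final answer: 41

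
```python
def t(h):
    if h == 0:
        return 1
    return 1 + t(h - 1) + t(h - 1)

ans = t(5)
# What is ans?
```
Call trace (a repeated sub-call is expanded the first time; later identical calls just restate its return value):
t(h=5)
  t(h=4)
    t(h=3)
      t(h=2)
        t(h=1)
          t(h=0)
          -> return 1
          t(h=0)
          -> return 1
        -> return 3
        t(h=1) -> return 3  (same call as traced above)
      -> return 7
      t(h=2) -> return 7  (same call as traced above)
    -> return 15
    t(h=3) -> return 15  (same call as traced above)
  -> return 31
  t(h=4) -> return 31  (same call as traced above)
-> return 63

Final answer: 63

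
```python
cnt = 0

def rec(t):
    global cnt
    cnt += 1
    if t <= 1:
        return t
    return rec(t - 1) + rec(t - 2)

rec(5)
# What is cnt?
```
Call trace (a repeated sub-call is expanded the first time; later identical calls just restate its return value):
rec(t=5)
  rec(t=4)
    rec(t=3)
      rec(t=2)
        rec(t=1)
        -> return 1
        rec(t=0)
        -> return 0
      -> return 1
      rec(t=1)
      -> return 1
    -> return 2
    rec(t=2) -> return 1  (same call as traced above)
  -> return 3
  rec(t=3) -> return 2  (same call as traced above)
-> return 5

cnt is incremented once per call, so count the calls in each subtree. Let C(t) = number of calls made by rec(t).
C(0) = C(1) = 1 (base case, no recursion); C(t) = 1 + C(t - 1) + C(t - 2) otherwise.
C(2) = 1 + C(1) + C(0) = 1 + 1 + 1 = 3
C(3) = 1 + C(2) + C(1) = 1 + 3 + 1 = 5
C(4) = 1 + C(3) + C(2) = 1 + 5 + 3 = 9
C(5) = 1 + C(4) + C(3) = 1 + 9 + 5 = 15
cnt = C(5) = 15

Final answer: 15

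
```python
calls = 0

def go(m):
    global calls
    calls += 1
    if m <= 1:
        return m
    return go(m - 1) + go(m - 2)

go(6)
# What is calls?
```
Call trace (a repeated sub-call is expanded the first time; later identical calls just restate its return value):
go(m=6)
  go(m=5)
    go(m=4)
      go(m=3)
        go(m=2)
          go(m=1)
          -> return 1
          go(m=0)
          -> return 0
        -> return 1
        go(m=1)
        -> return 1
      -> return 2
      go(m=2) -> return 1  (same call as traced above)
    -> return 3
    go(m=3) -> return 2  (same call as traced above)
  -> return 5
  go(m=4) -> return 3  (same call as traced above)
-> return 8

calls is incremented once per call, so count the calls in each subtree. Let C(m) = number of calls made by go(m).
C(0) = C(1) = 1 (base case, no recursion); C(m) = 1 + C(m - 1) + C(m - 2) otherwise.
C(2) = 1 + C(1) + C(0) = 1 + 1 + 1 = 3
C(3) = 1 + C(2) + C(1) = 1 + 3 + 1 = 5
C(4) = 1 + C(3) + C(2) = 1 + 5 + 3 = 9
C(5) = 1 + C(4) + C(3) = 1 + 9 + 5 = 15
C(6) = 1 + C(5) + C(4) = 1 + 15 + 9 = 25
calls = C(6) = 25

Final answer: 25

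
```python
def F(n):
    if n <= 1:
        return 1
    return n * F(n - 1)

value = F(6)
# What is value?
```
Call trace:
F(n=6)
  F(n=5)
    F(n=4)
      F(n=3)
        F(n=2)
          F(n=1)
          -> return 1
        -> return 2
      -> return 6
    -> return 24
  -> return 120
-> return 720

Final answer: 720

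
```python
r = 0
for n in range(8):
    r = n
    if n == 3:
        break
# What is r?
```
Trace:
  r=0
  r=0, n=0
  r=1, n=1
  r=2, n=2
  r=3, n=3

Final answer: 3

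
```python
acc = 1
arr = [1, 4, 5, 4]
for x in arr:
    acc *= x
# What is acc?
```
Trace:
  acc=1
  acc=1, x=1
  acc=4, x=4
  acc=20, x=5
  acc=80, x=4

Final answer: 80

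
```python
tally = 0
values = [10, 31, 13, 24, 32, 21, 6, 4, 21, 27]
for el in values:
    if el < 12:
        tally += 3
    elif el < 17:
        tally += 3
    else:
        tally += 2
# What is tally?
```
Trace:
  tally=0
  tally=3, el=10
  tally=5, el=31
  tally=8, el=13
  tally=10, el=24
  tally=12, el=32
  tally=14, el=21
  tally=17, el=6
  tally=20, el=4
  tally=22, el=21
  tally=24, el=27

Final answer: 24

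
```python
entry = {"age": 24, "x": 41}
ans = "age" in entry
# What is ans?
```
Trace:
  entry={'age': 24, 'x': 41}
  entry={'age': 24, 'x': 41}, ans=True

Final answer: True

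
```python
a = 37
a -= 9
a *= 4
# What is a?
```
Trace:
  a=37
  a=28
  a=112

Final answer: 112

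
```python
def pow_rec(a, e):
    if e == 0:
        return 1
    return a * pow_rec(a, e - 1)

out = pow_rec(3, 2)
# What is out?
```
Call trace:
pow_rec(a=3, e=2)
  pow_rec(a=3, e=1)
    pow_rec(a=3, e=0)
    -> return 1
  -> return 3
-> return 9

Final answer: 9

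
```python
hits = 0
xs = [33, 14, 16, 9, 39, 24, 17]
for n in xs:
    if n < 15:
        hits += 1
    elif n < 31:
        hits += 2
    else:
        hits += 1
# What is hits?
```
Trace:
  hits=0
  hits=1, n=33
  hits=2, n=14
  hits=4, n=16
  hits=5, n=9
  hits=6, n=39
  hits=8, n=24
  hits=10, n=17

Final answer: 10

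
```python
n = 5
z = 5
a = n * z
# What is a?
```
Trace:
  n=5
  n=5, z=5
  n=5, z=5, a=25

Final answer: 25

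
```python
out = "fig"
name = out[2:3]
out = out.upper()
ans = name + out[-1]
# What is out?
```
Trace:
  out='fig'
  out='fig', name='g'
  out='FIG', name='g'
  out='FIG', name='g', ans='gG'

Final answer: 'FIG'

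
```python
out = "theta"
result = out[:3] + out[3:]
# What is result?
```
Trace:
  out='theta'
  out='theta', result='theta'

Final answer: 'theta'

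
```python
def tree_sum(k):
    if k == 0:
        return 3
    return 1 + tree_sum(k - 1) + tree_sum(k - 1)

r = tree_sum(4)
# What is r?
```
Call trace (a repeated sub-call is expanded the first time; later identical calls just restate its return value):
tree_sum(k=4)
  tree_sum(k=3)
    tree_sum(k=2)
      tree_sum(k=1)
        tree_sum(k=0)
        -> return 3
        tree_sum(k=0)
        -> return 3
      -> return 7
      tree_sum(k=1) -> return 7  (same call as traced above)
    -> return 15
    tree_sum(k=2) -> return 15  (same call as traced above)
  -> return 31
  tree_sum(k=3) -> return 31  (same call as traced above)
-> return 63

Final answer: 63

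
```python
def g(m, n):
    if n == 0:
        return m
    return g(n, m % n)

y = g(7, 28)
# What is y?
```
Call trace:
g(m=7, n=28)
  g(m=28, n=7)
    g(m=7, n=0)
    -> return 7
  -> return 7
-> return 7

Final answer: 7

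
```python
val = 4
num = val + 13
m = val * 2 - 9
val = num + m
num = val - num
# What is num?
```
Trace:
  val=4
  val=4, num=17
  val=4, num=17, m=-1
  val=16, num=17, m=-1
  val=16, num=-1, m=-1

Final answer: -1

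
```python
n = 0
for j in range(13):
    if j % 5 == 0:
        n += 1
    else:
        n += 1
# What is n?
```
Trace:
  n=0
  n=1, j=0
  n=2, j=1
  n=3, j=2
  n=4, j=3
  n=5, j=4
  n=6, j=5
  n=7, j=6
  n=8, j=7
  n=9, j=8
  n=10, j=9
  n=11, j=10
  n=12, j=11
  n=13, j=12

Final answer: 13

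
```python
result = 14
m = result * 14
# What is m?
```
Trace:
  result=14
  result=14, m=196

Final answer: 196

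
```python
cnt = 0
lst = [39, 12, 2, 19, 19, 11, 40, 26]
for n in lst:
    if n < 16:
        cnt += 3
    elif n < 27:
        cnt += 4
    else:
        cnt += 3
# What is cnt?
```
Trace:
  cnt=0
  cnt=3, n=39
  cnt=6, n=12
  cnt=9, n=2
  cnt=13, n=19
  cnt=17, n=19
  cnt=20, n=11
  cnt=23, n=40
  cnt=27, n=26

Final answer: 27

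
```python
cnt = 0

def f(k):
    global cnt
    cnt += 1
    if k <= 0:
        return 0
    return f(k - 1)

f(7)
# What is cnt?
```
Call trace:
f(k=7)
  f(k=6)
    f(k=5)
      f(k=4)
        f(k=3)
          f(k=2)
            f(k=1)
              f(k=0)
              -> return 0
            -> return 0
          -> return 0
        -> return 0
      -> return 0
    -> return 0
  -> return 0
-> return 0

cnt is incremented once per call. f is entered once for each k = 7, 6, 5, 4, 3, 2, 1, 0 (the k <= 0 call returns without recursing), i.e. 7 + 1 calls.
cnt = 8

Final answer: 8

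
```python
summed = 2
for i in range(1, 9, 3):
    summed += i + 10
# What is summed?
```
Trace:
  summed=2
  summed=13, i=1
  summed=27, i=4
  summed=44, i=7

Final answer: 44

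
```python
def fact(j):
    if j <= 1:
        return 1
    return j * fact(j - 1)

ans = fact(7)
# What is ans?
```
Call trace:
fact(j=7)
  fact(j=6)
    fact(j=5)
      fact(j=4)
        fact(j=3)
          fact(j=2)
            fact(j=1)
            -> return 1
          -> return 2
        -> return 6
      -> return 24
    -> return 120
  -> return 720
-> return 5040

Final answer: 5040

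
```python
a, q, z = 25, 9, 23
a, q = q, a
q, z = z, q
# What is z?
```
Trace:
  a=25, q=9, z=23
  a=9, q=25, z=23
  a=9, q=23, z=25

Final answer: 25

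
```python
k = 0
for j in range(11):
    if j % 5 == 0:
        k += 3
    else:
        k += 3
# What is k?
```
Trace:
  k=0
  k=3, j=0
  k=6, j=1
  k=9, j=2
  k=12, j=3
  k=15, j=4
  k=18, j=5
  k=21, j=6
  k=24, j=7
  k=27, j=8
  k=30, j=9
  k=33, j=10

Final answer: 33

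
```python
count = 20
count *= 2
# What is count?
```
Trace:
  count=20
  count=40

Final answer: 40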